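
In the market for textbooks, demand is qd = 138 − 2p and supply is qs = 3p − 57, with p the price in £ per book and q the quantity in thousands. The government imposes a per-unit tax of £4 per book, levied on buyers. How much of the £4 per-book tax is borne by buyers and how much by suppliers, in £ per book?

Buyers bear £2.4 per book; suppliers bear £1.6 per book.

Before the tax: set 138 − 2p = 3p − 57 → p* = £39, q* = 60.
With the tax collected from buyers, demand (in seller-price terms) shifts: qd = 138 − 2(p + 4).
Solving gives q = 55.2 with buyers paying £41.4 and suppliers receiving £37.4 (the £4 wedge).
Burden on buyers: £2.4; on suppliers: £1.6. (They sum to £4.)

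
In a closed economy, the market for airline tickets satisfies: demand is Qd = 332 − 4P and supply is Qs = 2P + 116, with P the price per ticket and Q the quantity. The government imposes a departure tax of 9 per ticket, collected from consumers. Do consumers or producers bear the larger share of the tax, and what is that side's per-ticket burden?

Producers bear the larger share: 6 per ticket.

Without the tax, 332 − 4P = 2P + 116 gives 6P = 216, so P* = 36 and Q* = 188.
With the tax collected from consumers, demand (in seller-price terms) shifts: Qd = 332 − 4(P + 9).
New equilibrium: consumers pay 39, producers receive 30, Q = 176. (Wedge: Pb − Ps = 9.)
Per-ticket burden: consumers 3, producers 6.
Producers take the larger share because supply is less price-elastic here (demand slope 4 vs supply slope 2).
The less price-elastic side of the market bears the larger share of a per-unit tax.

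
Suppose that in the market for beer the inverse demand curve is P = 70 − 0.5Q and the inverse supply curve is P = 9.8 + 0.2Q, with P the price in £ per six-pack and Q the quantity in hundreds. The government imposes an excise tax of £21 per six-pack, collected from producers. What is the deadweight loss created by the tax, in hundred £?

Deadweight loss = £315 hundred.

Rewrite in direct form: Qd = 140 − 2P and Qs = 5P − 49.
Without the tax, 140 − 2P = 5P − 49 gives 7P = 189, so P* = £27 and Q* = 86.
With the tax collected from producers, supply shifts: Qs = 5(P − 21) − 49.
New equilibrium: consumers pay £42, producers receive £21, Q = 56. (Wedge: Pb − Ps = 21.)
Quantity falls by |ΔQ| = |86 − 56| = 30.
DWL = ½ · t · |ΔQ| = ½ · 21 · 30 = £315.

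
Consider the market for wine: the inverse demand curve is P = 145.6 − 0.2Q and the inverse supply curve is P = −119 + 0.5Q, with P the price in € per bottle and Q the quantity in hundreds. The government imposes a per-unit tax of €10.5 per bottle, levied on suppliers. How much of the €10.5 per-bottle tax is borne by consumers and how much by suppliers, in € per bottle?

Consumers bear €3 per bottle; suppliers bear €7.5 per bottle.

Inverting to Q(P) form: Qd = 728 − 5P; Qs = 2P + 238.
Without the tax, 728 − 5P = 2P + 238 gives 7P = 490, so P* = €70 and Q* = 378.
With the tax collected from suppliers, supply shifts: Qs = 2(P − 10.5) + 238.
Solving gives Q = 363 with consumers paying €73 and suppliers receiving €62.5 (the €10.5 wedge).
Burden on consumers: €3; on suppliers: €7.5. (They sum to €10.5.)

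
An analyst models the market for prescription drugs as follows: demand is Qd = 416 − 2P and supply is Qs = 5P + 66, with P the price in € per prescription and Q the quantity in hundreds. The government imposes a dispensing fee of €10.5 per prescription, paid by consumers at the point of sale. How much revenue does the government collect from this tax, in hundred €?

Before the tax: set 416 − 2P = 5P + 66 → P* = €50, Q* = 316.
With the tax collected from consumers, demand (in seller-price terms) shifts: Qd = 416 − 2(P + 10.5).
New equilibrium: consumers pay €57.5, suppliers receive €47, Q = 301. (Wedge: Pb − Ps = 10.5.)
Revenue = t · Q = 10.5 · 301 = €3160.5.

Tax revenue = €3160.5 hundred.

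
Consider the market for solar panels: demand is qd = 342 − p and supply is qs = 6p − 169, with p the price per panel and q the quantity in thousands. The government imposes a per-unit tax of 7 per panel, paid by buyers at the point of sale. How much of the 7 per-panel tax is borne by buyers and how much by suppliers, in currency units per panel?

Buyers bear 6 per panel; suppliers bear 1 per panel.

Before the tax: set 342 − p = 6p − 169 → p* = 73, q* = 269.
With the tax collected from buyers, demand (in seller-price terms) shifts: qd = 342 − (p + 7).
Solving gives q = 263 with buyers paying 79 and suppliers receiving 72 (the 7 wedge).
Burden on buyers: 6; on suppliers: 1. (They sum to 7.)
The less price-elastic side of the market bears the larger share of a per-unit tax.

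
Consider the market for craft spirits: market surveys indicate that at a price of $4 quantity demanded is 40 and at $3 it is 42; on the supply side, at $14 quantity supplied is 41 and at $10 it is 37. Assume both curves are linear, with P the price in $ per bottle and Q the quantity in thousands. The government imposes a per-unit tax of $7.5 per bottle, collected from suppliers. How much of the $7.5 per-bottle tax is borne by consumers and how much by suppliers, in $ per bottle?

Consumers bear $2.5 per bottle; suppliers bear $5 per bottle.

Demand slope: (42 − 40)/(3 − 4) = -2, so Qd = 48 − 2P.
Supply slope: (37 − 41)/(10 − 14) = 1, so Qs = P + 27.
Before the tax: set 48 − 2P = P + 27 → P* = $7, Q* = 34.
With the tax collected from suppliers, supply shifts: Qs = (P − 7.5) + 27.
New equilibrium: consumers pay $9.5, suppliers receive $2, Q = 29. (Wedge: Pb − Ps = 7.5.)
Burden on consumers: $2.5; on suppliers: $5. (They sum to $7.5.)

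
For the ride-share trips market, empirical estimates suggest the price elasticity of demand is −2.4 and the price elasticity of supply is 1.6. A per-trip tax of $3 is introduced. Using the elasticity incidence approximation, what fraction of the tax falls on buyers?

Incidence ratio: buyers' share ≈ εs / (εs + |εd|) = 1.6 / (1.6 + 2.4) = 0.4.
Supply is the less elastic side, so buyers bear the smaller share.

Buyers' share ≈ 0.4.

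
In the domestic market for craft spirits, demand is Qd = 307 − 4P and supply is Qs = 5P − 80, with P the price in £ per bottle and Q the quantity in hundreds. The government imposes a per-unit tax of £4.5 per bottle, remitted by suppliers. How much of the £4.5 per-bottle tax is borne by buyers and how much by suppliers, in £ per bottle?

Buyers bear £2.5 per bottle; suppliers bear £2 per bottle.

Without the tax, 307 − 4P = 5P − 80 gives 9P = 387, so P* = £43 and Q* = 135.
With the tax collected from suppliers, supply shifts: Qs = 5(P − 4.5) − 80.
New equilibrium: buyers pay £45.5, suppliers receive £41, Q = 125. (Wedge: Pb − Ps = 4.5.)
Burden on buyers: £2.5; on suppliers: £2. (They sum to £4.5.)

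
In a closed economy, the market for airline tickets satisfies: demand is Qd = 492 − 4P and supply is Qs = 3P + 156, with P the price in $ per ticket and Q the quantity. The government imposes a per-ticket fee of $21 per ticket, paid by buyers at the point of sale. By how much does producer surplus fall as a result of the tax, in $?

Without the tax, 492 − 4P = 3P + 156 gives 7P = 336, so P* = $48 and Q* = 300.
With the tax collected from buyers, demand (in seller-price terms) shifts: Qd = 492 − 4(P + 21).
New equilibrium: buyers pay $57, sellers receive $36, Q = 264. (Wedge: Pb − Ps = 21.)
ΔPS is the trapezoid between Q = 264 and Q = 300 of height $12: ½ · (300 + 264) · 12 = $3384.

Producer surplus falls by $3384.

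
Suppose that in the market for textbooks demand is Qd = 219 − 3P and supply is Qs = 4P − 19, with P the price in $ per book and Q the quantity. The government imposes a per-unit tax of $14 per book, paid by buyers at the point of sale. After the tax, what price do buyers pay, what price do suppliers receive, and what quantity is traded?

Buyers pay $42; suppliers receive $28; quantity = 93.

Before the tax: set 219 − 3P = 4P − 19 → P* = $34, Q* = 117.
With the tax collected from buyers, demand (in seller-price terms) shifts: Qd = 219 − 3(P + 14).
New equilibrium: buyers pay $42, suppliers receive $28, Q = 93. (Wedge: Pb − Ps = 14.)
The less price-elastic side of the market bears the larger share of a per-unit tax.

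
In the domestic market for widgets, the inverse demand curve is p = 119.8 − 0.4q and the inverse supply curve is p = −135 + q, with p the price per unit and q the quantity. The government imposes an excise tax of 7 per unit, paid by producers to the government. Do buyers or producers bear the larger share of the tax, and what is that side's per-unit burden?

Producers bear the larger share: 5 per unit.

Inverting to q(p) form: qd = 299.5 − 2.5p; qs = p + 135.
Without the tax, 299.5 − 2.5p = p + 135 gives 3.5p = 164.5, so p* = 47 and q* = 182.
With the tax collected from producers, supply shifts: qs = (p − 7) + 135.
Solving gives q = 177 with buyers paying 49 and producers receiving 42 (the 7 wedge).
Per-unit burden: buyers 2, producers 5.
Producers take the larger share because supply is less price-elastic here (demand slope 2.5 vs supply slope 1).
The less price-elastic side of the market bears the larger share of a per-unit tax.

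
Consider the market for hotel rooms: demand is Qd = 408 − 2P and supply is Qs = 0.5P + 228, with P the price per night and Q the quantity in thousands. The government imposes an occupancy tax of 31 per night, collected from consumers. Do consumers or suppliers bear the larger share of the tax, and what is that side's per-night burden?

Suppliers bear the larger share: 24.8 per night.

Before the tax: set 408 − 2P = 0.5P + 228 → P* = 72, Q* = 264.
With the tax collected from consumers, demand (in seller-price terms) shifts: Qd = 408 − 2(P + 31).
New equilibrium: consumers pay 78.2, suppliers receive 47.2, Q = 251.6. (Wedge: Pb − Ps = 31.)
Per-night burden: consumers 6.2, suppliers 24.8.
Suppliers take the larger share because supply is less price-elastic here (demand slope 2 vs supply slope 0.5).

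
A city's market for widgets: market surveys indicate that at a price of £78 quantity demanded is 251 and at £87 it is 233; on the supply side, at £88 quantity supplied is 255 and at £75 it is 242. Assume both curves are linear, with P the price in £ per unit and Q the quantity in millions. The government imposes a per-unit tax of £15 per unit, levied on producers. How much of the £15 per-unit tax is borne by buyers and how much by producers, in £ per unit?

Demand slope: (233 − 251)/(87 − 78) = -2, so Qd = 407 − 2P.
Supply slope: (242 − 255)/(75 − 88) = 1, so Qs = P + 167.
Without the tax, 407 − 2P = P + 167 gives 3P = 240, so P* = £80 and Q* = 247.
With the tax collected from producers, supply shifts: Qs = (P − 15) + 167.
New equilibrium: buyers pay £85, producers receive £70, Q = 237. (Wedge: Pb − Ps = 15.)
Burden on buyers: £5; on producers: £10. (They sum to £15.)

Buyers bear £5 per unit; producers bear £10 per unit.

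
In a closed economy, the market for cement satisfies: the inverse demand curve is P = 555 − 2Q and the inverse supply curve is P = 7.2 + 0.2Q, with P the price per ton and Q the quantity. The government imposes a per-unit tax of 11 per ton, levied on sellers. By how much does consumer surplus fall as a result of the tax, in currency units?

Consumer surplus falls by 2465.

Inverting to Q(P) form: Qd = 277.5 − 0.5P; Qs = 5P − 36.
Before the tax: set 277.5 − 0.5P = 5P − 36 → P* = 57, Q* = 249.
With the tax collected from sellers, supply shifts: Qs = 5(P − 11) − 36.
Solving gives Q = 244 with buyers paying 67 and sellers receiving 56 (the 11 wedge).
ΔCS is the trapezoid between Q = 244 and Q = 249 of height 10: ½ · (249 + 244) · 10 = 2465.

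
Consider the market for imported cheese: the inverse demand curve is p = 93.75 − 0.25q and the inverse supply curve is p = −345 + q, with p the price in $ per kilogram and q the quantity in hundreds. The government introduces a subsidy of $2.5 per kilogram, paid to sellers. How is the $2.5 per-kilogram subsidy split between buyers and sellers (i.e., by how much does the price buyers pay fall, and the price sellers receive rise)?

Buyers gain $0.5 per kilogram; sellers gain $2 per kilogram.

Inverting to q(p) form: qd = 375 − 4p; qs = p + 345.
Without the subsidy, 375 − 4p = p + 345 gives 5p = 30, so p* = $6 and q* = 351.
With a per-unit subsidy paid to sellers, each receives p + 2.5 per unit sold, so supply becomes qs = (p + 2.5) + 345.
New equilibrium: buyers pay $5.5, sellers receive $8, q = 353. (Wedge: pb − ps = −2.5.)
Gain to buyers: $0.5; to sellers: $2. (They sum to $2.5.)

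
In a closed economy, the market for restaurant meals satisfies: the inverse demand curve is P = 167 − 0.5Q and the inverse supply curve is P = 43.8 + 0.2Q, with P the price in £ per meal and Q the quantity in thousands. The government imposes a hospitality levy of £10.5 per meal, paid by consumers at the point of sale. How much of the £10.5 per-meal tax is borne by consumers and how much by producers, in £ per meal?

Consumers bear £7.5 per meal; producers bear £3 per meal.

Inverting to Q(P) form: Qd = 334 − 2P; Qs = 5P − 219.
Without the tax, 334 − 2P = 5P − 219 gives 7P = 553, so P* = £79 and Q* = 176.
With the tax collected from consumers, demand (in seller-price terms) shifts: Qd = 334 − 2(P + 10.5).
Solving gives Q = 161 with consumers paying £86.5 and producers receiving £76 (the £10.5 wedge).
Burden on consumers: £7.5; on producers: £3. (They sum to £10.5.)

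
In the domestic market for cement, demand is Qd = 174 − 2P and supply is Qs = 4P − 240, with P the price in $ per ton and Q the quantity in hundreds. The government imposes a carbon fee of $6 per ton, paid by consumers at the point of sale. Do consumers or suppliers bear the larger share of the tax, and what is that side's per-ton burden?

Without the tax, 174 − 2P = 4P − 240 gives 6P = 414, so P* = $69 and Q* = 36.
With the tax collected from consumers, demand (in seller-price terms) shifts: Qd = 174 − 2(P + 6).
Solving gives Q = 28 with consumers paying $73 and suppliers receiving $67 (the $6 wedge).
Per-ton burden: consumers $4, suppliers $2.
Consumers take the larger share because demand is less price-elastic here (demand slope 2 vs supply slope 4).

Consumers bear the larger share: $4 per ton.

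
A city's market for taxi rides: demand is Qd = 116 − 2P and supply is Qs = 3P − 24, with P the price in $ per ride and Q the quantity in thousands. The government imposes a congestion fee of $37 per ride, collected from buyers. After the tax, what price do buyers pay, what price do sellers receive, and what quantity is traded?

Buyers pay $50.2; sellers receive $13.2; quantity = 15.6.

Without the tax, 116 − 2P = 3P − 24 gives 5P = 140, so P* = $28 and Q* = 60.
With the tax collected from buyers, demand (in seller-price terms) shifts: Qd = 116 − 2(P + 37).
Solving gives Q = 15.6 with buyers paying $50.2 and sellers receiving $13.2 (the $37 wedge).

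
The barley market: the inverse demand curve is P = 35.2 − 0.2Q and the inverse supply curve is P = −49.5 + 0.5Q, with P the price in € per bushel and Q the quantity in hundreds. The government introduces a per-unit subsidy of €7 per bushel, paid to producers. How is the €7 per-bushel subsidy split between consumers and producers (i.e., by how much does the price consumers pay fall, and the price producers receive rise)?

Consumers gain €2 per bushel; producers gain €5 per bushel.

Inverting to Q(P) form: Qd = 176 − 5P; Qs = 2P + 99.
Without the subsidy, 176 − 5P = 2P + 99 gives 7P = 77, so P* = €11 and Q* = 121.
With a per-unit subsidy paid to producers, each receives P + 7 per unit sold, so supply becomes Qs = 2(P + 7) + 99.
Solving gives Q = 131 with consumers paying €9 and producers receiving €16 (the €7 wedge).
Gain to consumers: €2; to producers: €5. (They sum to €7.)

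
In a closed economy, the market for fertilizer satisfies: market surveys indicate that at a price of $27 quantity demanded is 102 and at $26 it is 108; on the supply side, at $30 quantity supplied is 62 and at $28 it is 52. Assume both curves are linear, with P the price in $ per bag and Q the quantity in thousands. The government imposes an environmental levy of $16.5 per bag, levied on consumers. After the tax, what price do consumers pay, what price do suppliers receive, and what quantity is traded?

Consumers pay $39.5; suppliers receive $23; quantity = 27.

Demand slope: (108 − 102)/(26 − 27) = -6, so Qd = 264 − 6P.
Supply slope: (52 − 62)/(28 − 30) = 5, so Qs = 5P − 88.
Before the tax: set 264 − 6P = 5P − 88 → P* = $32, Q* = 72.
With the tax collected from consumers, demand (in seller-price terms) shifts: Qd = 264 − 6(P + 16.5).
Solving gives Q = 27 with consumers paying $39.5 and suppliers receiving $23 (the $16.5 wedge).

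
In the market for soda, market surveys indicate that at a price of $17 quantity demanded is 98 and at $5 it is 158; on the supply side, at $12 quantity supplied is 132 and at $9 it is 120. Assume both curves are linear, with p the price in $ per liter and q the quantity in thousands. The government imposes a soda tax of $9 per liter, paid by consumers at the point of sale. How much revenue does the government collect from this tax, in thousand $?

Demand slope: (158 − 98)/(5 − 17) = -5, so qd = 183 − 5p.
Supply slope: (120 − 132)/(9 − 12) = 4, so qs = 4p + 84.
Without the tax, 183 − 5p = 4p + 84 gives 9p = 99, so p* = $11 and q* = 128.
With the tax collected from consumers, demand (in seller-price terms) shifts: qd = 183 − 5(p + 9).
New equilibrium: consumers pay $15, sellers receive $6, q = 108. (Wedge: pb − ps = 9.)
Revenue = t · Q = 9 · 108 = $972.

Tax revenue = $972 thousand.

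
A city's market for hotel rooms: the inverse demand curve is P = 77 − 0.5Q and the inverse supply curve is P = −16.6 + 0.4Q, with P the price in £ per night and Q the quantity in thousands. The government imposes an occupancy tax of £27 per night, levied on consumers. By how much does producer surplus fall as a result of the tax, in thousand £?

Producer surplus falls by £1068 thousand.

Inverting to Q(P) form: Qd = 154 − 2P; Qs = 2.5P + 41.5.
Before the tax: set 154 − 2P = 2.5P + 41.5 → P* = £25, Q* = 104.
With the tax collected from consumers, demand (in seller-price terms) shifts: Qd = 154 − 2(P + 27).
New equilibrium: consumers pay £40, suppliers receive £13, Q = 74. (Wedge: Pb − Ps = 27.)
ΔPS is the trapezoid between Q = 74 and Q = 104 of height £12: ½ · (104 + 74) · 12 = £1068.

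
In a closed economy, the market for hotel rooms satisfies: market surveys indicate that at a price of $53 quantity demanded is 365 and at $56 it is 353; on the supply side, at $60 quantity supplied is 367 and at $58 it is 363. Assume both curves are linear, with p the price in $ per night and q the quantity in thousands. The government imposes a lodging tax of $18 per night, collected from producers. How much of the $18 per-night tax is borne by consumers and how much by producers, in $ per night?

Consumers bear $6 per night; producers bear $12 per night.

Demand slope: (353 − 365)/(56 − 53) = -4, so qd = 577 − 4p.
Supply slope: (363 − 367)/(58 − 60) = 2, so qs = 2p + 247.
Without the tax, 577 − 4p = 2p + 247 gives 6p = 330, so p* = $55 and q* = 357.
With the tax collected from producers, supply shifts: qs = 2(p − 18) + 247.
Solving gives q = 333 with consumers paying $61 and producers receiving $43 (the $18 wedge).
Burden on consumers: $6; on producers: $12. (They sum to $18.)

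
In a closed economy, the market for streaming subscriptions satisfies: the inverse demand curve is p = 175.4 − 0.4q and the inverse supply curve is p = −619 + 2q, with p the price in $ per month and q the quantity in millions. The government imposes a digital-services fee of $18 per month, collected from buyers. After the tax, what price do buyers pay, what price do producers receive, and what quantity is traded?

Rewrite in direct form: qd = 438.5 − 2.5p and qs = 0.5p + 309.5.
Before the tax: set 438.5 − 2.5p = 0.5p + 309.5 → p* = $43, q* = 331.
With the tax collected from buyers, demand (in seller-price terms) shifts: qd = 438.5 − 2.5(p + 18).
Solving gives q = 323.5 with buyers paying $46 and producers receiving $28 (the $18 wedge).

Buyers pay $46; producers receive $28; quantity = 323.5.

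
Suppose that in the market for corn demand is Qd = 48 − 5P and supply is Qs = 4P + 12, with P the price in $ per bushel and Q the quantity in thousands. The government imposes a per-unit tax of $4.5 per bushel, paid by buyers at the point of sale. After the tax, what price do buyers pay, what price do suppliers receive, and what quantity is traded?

Without the tax, 48 − 5P = 4P + 12 gives 9P = 36, so P* = $4 and Q* = 28.
With the tax collected from buyers, demand (in seller-price terms) shifts: Qd = 48 − 5(P + 4.5).
Solving gives Q = 18 with buyers paying $6 and suppliers receiving $1.5 (the $4.5 wedge).
The less price-elastic side of the market bears the larger share of a per-unit tax.

Buyers pay $6; suppliers receive $1.5; quantity = 18.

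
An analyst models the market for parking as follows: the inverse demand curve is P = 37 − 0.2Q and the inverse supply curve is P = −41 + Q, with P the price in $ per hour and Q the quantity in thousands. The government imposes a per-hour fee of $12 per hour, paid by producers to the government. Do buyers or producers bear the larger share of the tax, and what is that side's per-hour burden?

Rewrite in direct form: Qd = 185 − 5P and Qs = P + 41.
Before the tax: set 185 − 5P = P + 41 → P* = $24, Q* = 65.
With the tax collected from producers, supply shifts: Qs = (P − 12) + 41.
New equilibrium: buyers pay $26, producers receive $14, Q = 55. (Wedge: Pb − Ps = 12.)
Per-hour burden: buyers $2, producers $10.
Producers take the larger share because supply is less price-elastic here (demand slope 5 vs supply slope 1).
The less price-elastic side of the market bears the larger share of a per-unit tax.

Producers bear the larger share: $10 per hour.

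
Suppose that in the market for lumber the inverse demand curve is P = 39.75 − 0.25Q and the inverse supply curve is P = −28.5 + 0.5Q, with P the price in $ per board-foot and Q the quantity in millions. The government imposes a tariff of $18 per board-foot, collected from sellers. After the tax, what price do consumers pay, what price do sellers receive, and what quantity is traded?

Rewrite in direct form: Qd = 159 − 4P and Qs = 2P + 57.
Without the tax, 159 − 4P = 2P + 57 gives 6P = 102, so P* = $17 and Q* = 91.
With the tax collected from sellers, supply shifts: Qs = 2(P − 18) + 57.
New equilibrium: consumers pay $23, sellers receive $5, Q = 67. (Wedge: Pb − Ps = 18.)

Consumers pay $23; sellers receive $5; quantity = 67.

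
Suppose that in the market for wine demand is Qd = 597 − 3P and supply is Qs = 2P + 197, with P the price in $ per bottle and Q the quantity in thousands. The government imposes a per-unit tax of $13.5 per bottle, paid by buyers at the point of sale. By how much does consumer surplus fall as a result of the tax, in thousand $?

Without the tax, 597 − 3P = 2P + 197 gives 5P = 400, so P* = $80 and Q* = 357.
With the tax collected from buyers, demand (in seller-price terms) shifts: Qd = 597 − 3(P + 13.5).
Solving gives Q = 340.8 with buyers paying $85.4 and suppliers receiving $71.9 (the $13.5 wedge).
ΔCS is the trapezoid between Q = 340.8 and Q = 357 of height $5.4: ½ · (357 + 340.8) · 5.4 = $1884.06.

Consumer surplus falls by $1884.06 thousand.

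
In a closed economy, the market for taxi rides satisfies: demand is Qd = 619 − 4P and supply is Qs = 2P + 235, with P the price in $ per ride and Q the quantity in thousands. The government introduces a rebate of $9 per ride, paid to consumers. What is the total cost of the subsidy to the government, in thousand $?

Government outlay = $3375 thousand.

Before the subsidy: set 619 − 4P = 2P + 235 → P* = $64, Q* = 363.
With a per-unit subsidy paid to consumers, each effectively pays P − 9, so demand becomes Qd = 619 − 4(P − 9).
New equilibrium: consumers pay $61, producers receive $70, Q = 375. (Wedge: Pb − Ps = −9.)
Outlay = t · Q = 9 · 375 = $3375.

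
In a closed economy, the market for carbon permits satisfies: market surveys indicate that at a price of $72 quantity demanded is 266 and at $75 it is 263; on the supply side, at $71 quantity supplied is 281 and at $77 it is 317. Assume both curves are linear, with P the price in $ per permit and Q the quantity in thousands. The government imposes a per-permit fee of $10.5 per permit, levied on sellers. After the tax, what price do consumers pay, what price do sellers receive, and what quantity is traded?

Demand slope: (263 − 266)/(75 − 72) = -1, so Qd = 338 − P.
Supply slope: (317 − 281)/(77 − 71) = 6, so Qs = 6P − 145.
Before the tax: set 338 − P = 6P − 145 → P* = $69, Q* = 269.
With the tax collected from sellers, supply shifts: Qs = 6(P − 10.5) − 145.
New equilibrium: consumers pay $78, sellers receive $67.5, Q = 260. (Wedge: Pb − Ps = 10.5.)
The less price-elastic side of the market bears the larger share of a per-unit tax.

Consumers pay $78; sellers receive $67.5; quantity = 260.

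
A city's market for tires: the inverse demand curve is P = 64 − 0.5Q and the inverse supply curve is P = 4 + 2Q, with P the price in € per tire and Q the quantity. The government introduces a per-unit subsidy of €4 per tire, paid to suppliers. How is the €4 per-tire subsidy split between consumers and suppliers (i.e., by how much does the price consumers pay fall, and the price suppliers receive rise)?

Inverting to Q(P) form: Qd = 128 − 2P; Qs = 0.5P − 2.
Before the subsidy: set 128 − 2P = 0.5P − 2 → P* = €52, Q* = 24.
With a per-unit subsidy paid to suppliers, each receives P + 4 per unit sold, so supply becomes Qs = 0.5(P + 4) − 2.
New equilibrium: consumers pay €51.2, suppliers receive €55.2, Q = 25.6. (Wedge: Pb − Ps = −4.)
Gain to consumers: €0.8; to suppliers: €3.2. (They sum to €4.)

Consumers gain €0.8 per tire; suppliers gain €3.2 per tire.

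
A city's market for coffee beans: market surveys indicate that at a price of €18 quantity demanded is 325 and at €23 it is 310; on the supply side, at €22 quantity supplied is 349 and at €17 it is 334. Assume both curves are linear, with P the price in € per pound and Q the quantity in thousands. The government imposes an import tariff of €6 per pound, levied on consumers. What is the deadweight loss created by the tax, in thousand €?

Deadweight loss = €27 thousand.

Demand slope: (310 − 325)/(23 − 18) = -3, so Qd = 379 − 3P.
Supply slope: (334 − 349)/(17 − 22) = 3, so Qs = 3P + 283.
Without the tax, 379 − 3P = 3P + 283 gives 6P = 96, so P* = €16 and Q* = 331.
With the tax collected from consumers, demand (in seller-price terms) shifts: Qd = 379 − 3(P + 6).
New equilibrium: consumers pay €19, sellers receive €13, Q = 322. (Wedge: Pb − Ps = 6.)
Quantity falls by |ΔQ| = |331 − 322| = 9.
DWL = ½ · t · |ΔQ| = ½ · 6 · 9 = €27.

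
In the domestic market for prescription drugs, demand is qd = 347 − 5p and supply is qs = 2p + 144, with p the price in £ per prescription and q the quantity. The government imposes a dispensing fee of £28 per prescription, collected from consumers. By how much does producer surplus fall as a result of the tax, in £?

Producer surplus falls by £3640.

Without the tax, 347 − 5p = 2p + 144 gives 7p = 203, so p* = £29 and q* = 202.
With the tax collected from consumers, demand (in seller-price terms) shifts: qd = 347 − 5(p + 28).
Solving gives q = 162 with consumers paying £37 and suppliers receiving £9 (the £28 wedge).
ΔPS is the trapezoid between Q = 162 and Q = 202 of height £20: ½ · (202 + 162) · 20 = £3640.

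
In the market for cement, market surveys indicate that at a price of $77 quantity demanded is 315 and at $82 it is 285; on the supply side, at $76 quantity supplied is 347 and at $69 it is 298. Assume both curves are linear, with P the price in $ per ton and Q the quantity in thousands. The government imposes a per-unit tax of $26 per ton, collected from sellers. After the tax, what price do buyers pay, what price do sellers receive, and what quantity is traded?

Buyers pay $88; sellers receive $62; quantity = 249.

Demand slope: (285 − 315)/(82 − 77) = -6, so Qd = 777 − 6P.
Supply slope: (298 − 347)/(69 − 76) = 7, so Qs = 7P − 185.
Before the tax: set 777 − 6P = 7P − 185 → P* = $74, Q* = 333.
With the tax collected from sellers, supply shifts: Qs = 7(P − 26) − 185.
Solving gives Q = 249 with buyers paying $88 and sellers receiving $62 (the $26 wedge).
The less price-elastic side of the market bears the larger share of a per-unit tax.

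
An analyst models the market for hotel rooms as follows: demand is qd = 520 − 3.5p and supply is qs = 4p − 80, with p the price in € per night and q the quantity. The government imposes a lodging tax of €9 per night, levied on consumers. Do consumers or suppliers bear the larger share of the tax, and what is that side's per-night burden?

Without the tax, 520 − 3.5p = 4p − 80 gives 7.5p = 600, so p* = €80 and q* = 240.
With the tax collected from consumers, demand (in seller-price terms) shifts: qd = 520 − 3.5(p + 9).
New equilibrium: consumers pay €84.8, suppliers receive €75.8, q = 223.2. (Wedge: pb − ps = 9.)
Per-night burden: consumers €4.8, suppliers €4.2.
Consumers take the larger share because demand is less price-elastic here (demand slope 3.5 vs supply slope 4).
The less price-elastic side of the market bears the larger share of a per-unit tax.

Consumers bear the larger share: €4.8 per night.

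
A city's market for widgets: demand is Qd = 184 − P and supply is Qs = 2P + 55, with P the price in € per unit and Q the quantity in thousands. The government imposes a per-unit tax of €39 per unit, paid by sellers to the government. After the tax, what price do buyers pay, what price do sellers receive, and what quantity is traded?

Without the tax, 184 − P = 2P + 55 gives 3P = 129, so P* = €43 and Q* = 141.
With the tax collected from sellers, supply shifts: Qs = 2(P − 39) + 55.
New equilibrium: buyers pay €69, sellers receive €30, Q = 115. (Wedge: Pb − Ps = 39.)
The less price-elastic side of the market bears the larger share of a per-unit tax.

Buyers pay €69; sellers receive €30; quantity = 115.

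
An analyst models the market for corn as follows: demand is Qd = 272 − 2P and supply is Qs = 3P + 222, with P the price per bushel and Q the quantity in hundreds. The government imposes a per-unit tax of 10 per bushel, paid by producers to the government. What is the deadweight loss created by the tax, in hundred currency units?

Deadweight loss = 60 hundred.

Before the tax: set 272 − 2P = 3P + 222 → P* = 10, Q* = 252.
With the tax collected from producers, supply shifts: Qs = 3(P − 10) + 222.
Solving gives Q = 240 with consumers paying 16 and producers receiving 6 (the 10 wedge).
Quantity falls by |ΔQ| = |252 − 240| = 12.
DWL = ½ · t · |ΔQ| = ½ · 10 · 12 = 60.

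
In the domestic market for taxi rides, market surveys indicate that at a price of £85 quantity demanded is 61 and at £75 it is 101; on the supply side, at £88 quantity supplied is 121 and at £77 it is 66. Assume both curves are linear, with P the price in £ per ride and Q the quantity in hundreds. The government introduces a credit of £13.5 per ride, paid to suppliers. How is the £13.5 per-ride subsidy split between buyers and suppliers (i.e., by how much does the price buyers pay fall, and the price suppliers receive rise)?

Buyers gain £7.5 per ride; suppliers gain £6 per ride.

Demand slope: (101 − 61)/(75 − 85) = -4, so Qd = 401 − 4P.
Supply slope: (66 − 121)/(77 − 88) = 5, so Qs = 5P − 319.
Without the subsidy, 401 − 4P = 5P − 319 gives 9P = 720, so P* = £80 and Q* = 81.
With a per-unit subsidy paid to suppliers, each receives P + 13.5 per unit sold, so supply becomes Qs = 5(P + 13.5) − 319.
Solving gives Q = 111 with buyers paying £72.5 and suppliers receiving £86 (the £13.5 wedge).
Gain to buyers: £7.5; to suppliers: £6. (They sum to £13.5.)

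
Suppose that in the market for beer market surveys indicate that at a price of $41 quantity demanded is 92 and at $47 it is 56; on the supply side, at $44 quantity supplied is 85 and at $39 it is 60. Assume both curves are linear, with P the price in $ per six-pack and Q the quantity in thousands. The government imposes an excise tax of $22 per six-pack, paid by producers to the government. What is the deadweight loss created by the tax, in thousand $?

Deadweight loss = $660 thousand.

Demand slope: (56 − 92)/(47 − 41) = -6, so Qd = 338 − 6P.
Supply slope: (60 − 85)/(39 − 44) = 5, so Qs = 5P − 135.
Without the tax, 338 − 6P = 5P − 135 gives 11P = 473, so P* = $43 and Q* = 80.
With the tax collected from producers, supply shifts: Qs = 5(P − 22) − 135.
Solving gives Q = 20 with buyers paying $53 and producers receiving $31 (the $22 wedge).
Quantity falls by |ΔQ| = |80 − 20| = 60.
DWL = ½ · t · |ΔQ| = ½ · 22 · 60 = $660.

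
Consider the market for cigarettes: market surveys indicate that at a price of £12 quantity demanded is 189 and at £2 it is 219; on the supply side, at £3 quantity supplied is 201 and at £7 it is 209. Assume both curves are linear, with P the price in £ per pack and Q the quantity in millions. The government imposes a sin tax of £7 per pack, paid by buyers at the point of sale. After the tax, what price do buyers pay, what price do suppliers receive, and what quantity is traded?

Demand slope: (219 − 189)/(2 − 12) = -3, so Qd = 225 − 3P.
Supply slope: (209 − 201)/(7 − 3) = 2, so Qs = 2P + 195.
Without the tax, 225 − 3P = 2P + 195 gives 5P = 30, so P* = £6 and Q* = 207.
With the tax collected from buyers, demand (in seller-price terms) shifts: Qd = 225 − 3(P + 7).
Solving gives Q = 198.6 with buyers paying £8.8 and suppliers receiving £1.8 (the £7 wedge).
The less price-elastic side of the market bears the larger share of a per-unit tax.

Buyers pay £8.8; suppliers receive £1.8; quantity = 198.6.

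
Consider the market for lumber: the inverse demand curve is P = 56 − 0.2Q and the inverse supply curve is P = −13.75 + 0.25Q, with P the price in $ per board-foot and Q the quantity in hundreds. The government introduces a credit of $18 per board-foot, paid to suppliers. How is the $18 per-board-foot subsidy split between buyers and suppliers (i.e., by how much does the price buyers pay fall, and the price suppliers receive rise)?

Rewrite in direct form: Qd = 280 − 5P and Qs = 4P + 55.
Without the subsidy, 280 − 5P = 4P + 55 gives 9P = 225, so P* = $25 and Q* = 155.
With a per-unit subsidy paid to suppliers, each receives P + 18 per unit sold, so supply becomes Qs = 4(P + 18) + 55.
New equilibrium: buyers pay $17, suppliers receive $35, Q = 195. (Wedge: Pb − Ps = −18.)
Gain to buyers: $8; to suppliers: $10. (They sum to $18.)

Buyers gain $8 per board-foot; suppliers gain $10 per board-foot.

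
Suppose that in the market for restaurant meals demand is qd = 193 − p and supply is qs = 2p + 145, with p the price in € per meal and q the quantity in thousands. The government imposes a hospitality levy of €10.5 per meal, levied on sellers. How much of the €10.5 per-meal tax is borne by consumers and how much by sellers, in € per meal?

Without the tax, 193 − p = 2p + 145 gives 3p = 48, so p* = €16 and q* = 177.
With the tax collected from sellers, supply shifts: qs = 2(p − 10.5) + 145.
Solving gives q = 170 with consumers paying €23 and sellers receiving €12.5 (the €10.5 wedge).
Burden on consumers: €7; on sellers: €3.5. (They sum to €10.5.)
The less price-elastic side of the market bears the larger share of a per-unit tax.

Consumers bear €7 per meal; sellers bear €3.5 per meal.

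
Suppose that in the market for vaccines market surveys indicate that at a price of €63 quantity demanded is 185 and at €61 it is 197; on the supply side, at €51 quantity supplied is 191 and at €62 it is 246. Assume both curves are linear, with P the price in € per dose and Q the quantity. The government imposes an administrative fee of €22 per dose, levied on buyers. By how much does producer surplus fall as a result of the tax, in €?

Producer surplus falls by €2292.

Demand slope: (197 − 185)/(61 − 63) = -6, so Qd = 563 − 6P.
Supply slope: (246 − 191)/(62 − 51) = 5, so Qs = 5P − 64.
Without the tax, 563 − 6P = 5P − 64 gives 11P = 627, so P* = €57 and Q* = 221.
With the tax collected from buyers, demand (in seller-price terms) shifts: Qd = 563 − 6(P + 22).
Solving gives Q = 161 with buyers paying €67 and producers receiving €45 (the €22 wedge).
ΔPS is the trapezoid between Q = 161 and Q = 221 of height €12: ½ · (221 + 161) · 12 = €2292.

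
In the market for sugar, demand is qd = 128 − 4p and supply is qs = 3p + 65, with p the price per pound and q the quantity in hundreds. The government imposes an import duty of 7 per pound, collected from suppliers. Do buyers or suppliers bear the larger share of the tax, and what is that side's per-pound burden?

Suppliers bear the larger share: 4 per pound.

Before the tax: set 128 − 4p = 3p + 65 → p* = 9, q* = 92.
With the tax collected from suppliers, supply shifts: qs = 3(p − 7) + 65.
Solving gives q = 80 with buyers paying 12 and suppliers receiving 5 (the 7 wedge).
Per-pound burden: buyers 3, suppliers 4.
Suppliers take the larger share because supply is less price-elastic here (demand slope 4 vs supply slope 3).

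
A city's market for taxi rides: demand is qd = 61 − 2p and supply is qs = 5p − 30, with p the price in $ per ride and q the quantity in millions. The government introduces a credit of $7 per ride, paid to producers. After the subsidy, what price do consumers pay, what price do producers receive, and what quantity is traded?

Before the subsidy: set 61 − 2p = 5p − 30 → p* = $13, q* = 35.
With a per-unit subsidy paid to producers, each receives p + 7 per unit sold, so supply becomes qs = 5(p + 7) − 30.
New equilibrium: consumers pay $8, producers receive $15, q = 45. (Wedge: pb − ps = −7.)

Consumers pay $8; producers receive $15; quantity = 45.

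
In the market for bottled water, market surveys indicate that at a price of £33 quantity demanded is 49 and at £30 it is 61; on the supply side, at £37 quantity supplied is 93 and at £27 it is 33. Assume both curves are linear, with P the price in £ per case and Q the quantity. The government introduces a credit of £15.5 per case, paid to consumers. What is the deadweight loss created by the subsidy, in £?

Deadweight loss = £288.3.

Demand slope: (61 − 49)/(30 − 33) = -4, so Qd = 181 − 4P.
Supply slope: (33 − 93)/(27 − 37) = 6, so Qs = 6P − 129.
Without the subsidy, 181 − 4P = 6P − 129 gives 10P = 310, so P* = £31 and Q* = 57.
With a per-unit subsidy paid to consumers, each effectively pays P − 15.5, so demand becomes Qd = 181 − 4(P − 15.5).
Solving gives Q = 94.2 with consumers paying £21.7 and producers receiving £37.2 (the £15.5 wedge).
Quantity rises by |ΔQ| = |57 − 94.2| = 37.2.
DWL = ½ · t · |ΔQ| = ½ · 15.5 · 37.2 = £288.3.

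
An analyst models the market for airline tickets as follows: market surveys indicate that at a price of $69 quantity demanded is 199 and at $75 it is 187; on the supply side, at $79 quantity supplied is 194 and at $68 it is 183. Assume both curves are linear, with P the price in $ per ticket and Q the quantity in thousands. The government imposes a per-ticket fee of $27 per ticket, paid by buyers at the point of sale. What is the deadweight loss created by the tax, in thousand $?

Deadweight loss = $243 thousand.

Demand slope: (187 − 199)/(75 − 69) = -2, so Qd = 337 − 2P.
Supply slope: (183 − 194)/(68 − 79) = 1, so Qs = P + 115.
Before the tax: set 337 − 2P = P + 115 → P* = $74, Q* = 189.
With the tax collected from buyers, demand (in seller-price terms) shifts: Qd = 337 − 2(P + 27).
New equilibrium: buyers pay $83, producers receive $56, Q = 171. (Wedge: Pb − Ps = 27.)
Quantity falls by |ΔQ| = |189 − 171| = 18.
DWL = ½ · t · |ΔQ| = ½ · 27 · 18 = $243.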